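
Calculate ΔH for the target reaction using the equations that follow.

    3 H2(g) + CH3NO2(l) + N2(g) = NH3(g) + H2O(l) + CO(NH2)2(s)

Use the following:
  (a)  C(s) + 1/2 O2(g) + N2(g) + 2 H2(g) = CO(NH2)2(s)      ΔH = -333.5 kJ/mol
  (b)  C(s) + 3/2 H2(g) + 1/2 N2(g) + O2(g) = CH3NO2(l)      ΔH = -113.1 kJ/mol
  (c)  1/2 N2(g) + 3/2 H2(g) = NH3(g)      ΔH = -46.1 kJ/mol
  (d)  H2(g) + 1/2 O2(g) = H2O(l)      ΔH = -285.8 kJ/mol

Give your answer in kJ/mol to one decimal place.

(a) as written: -333.5 kJ/mol
(b) reversed: +113.1 kJ/mol
(c) as written: -46.1 kJ/mol
(d) as written: -285.8 kJ/mol
Since enthalpy is a state function, ΔH = (1)·(-333.5) + (-1)·(-113.1) + (1)·(-46.1) + (1)·(-285.8) = -552.3 kJ/mol

ΔH = -552.3 kJ/mol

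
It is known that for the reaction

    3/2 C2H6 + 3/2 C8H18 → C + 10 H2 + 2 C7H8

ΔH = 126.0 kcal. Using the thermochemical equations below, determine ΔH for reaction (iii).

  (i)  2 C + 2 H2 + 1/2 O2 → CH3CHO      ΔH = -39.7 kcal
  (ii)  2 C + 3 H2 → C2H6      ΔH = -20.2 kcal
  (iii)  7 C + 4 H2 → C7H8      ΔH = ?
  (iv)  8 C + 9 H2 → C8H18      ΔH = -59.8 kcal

ΔH = 3.0 kcal

(i): not needed.
(ii) reversed and × 3/2: (-3/2)·(-20.2) = +30.3 kcal
(iii) × 2: contributes 2·x
(iv) reversed and × 3/2: (-3/2)·(-59.8) = +89.7 kcal
+126.0 = (+30.3) + (+89.7) + 2·x
x = (+126.0 − (+120.0)) / (2) = 3.0 kcal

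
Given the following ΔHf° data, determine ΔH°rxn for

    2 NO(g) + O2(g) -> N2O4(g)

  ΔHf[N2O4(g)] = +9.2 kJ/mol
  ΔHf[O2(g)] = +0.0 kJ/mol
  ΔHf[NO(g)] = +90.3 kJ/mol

ΔH°rxn = -171.4 kJ/mol

Products: 1·(+9.2) = +9.2
Reactants: 2·(+90.3) + 1·(+0.0) = +180.6
ΔH°rxn = (+9.2) − (+180.6) = -171.4 kJ/mol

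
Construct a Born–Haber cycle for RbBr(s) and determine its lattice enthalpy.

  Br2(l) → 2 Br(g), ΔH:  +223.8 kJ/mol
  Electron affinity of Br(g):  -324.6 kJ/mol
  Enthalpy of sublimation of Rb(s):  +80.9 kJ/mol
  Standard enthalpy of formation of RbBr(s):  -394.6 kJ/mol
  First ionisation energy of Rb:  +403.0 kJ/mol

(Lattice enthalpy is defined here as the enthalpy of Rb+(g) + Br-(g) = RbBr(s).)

ΔHf° = 1·ΔHsub + 1·(ΣIE) + 1/2·D(Br2) + 1·EA + U
-394.6 = 1·(+80.9) + 1·(+403.0) + 1/2·(+223.8) + 1·(-324.6) + U
U = -394.6 − (+271.2) = -665.8 kJ/mol

U = -665.8 kJ/mol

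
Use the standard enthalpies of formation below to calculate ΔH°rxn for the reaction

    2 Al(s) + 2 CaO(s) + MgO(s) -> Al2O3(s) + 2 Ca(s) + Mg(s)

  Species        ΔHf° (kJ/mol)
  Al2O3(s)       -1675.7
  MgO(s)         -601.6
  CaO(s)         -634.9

ΔH°rxn = 195.7 kJ/mol

Products: 1·(-1675.7) + 2·(+0.0) + 1·(+0.0) = -1675.7
Reactants: 2·(+0.0) + 2·(-634.9) + 1·(-601.6) = -1871.4
ΔH°rxn = (-1675.7) − (-1871.4) = 195.7 kJ/mol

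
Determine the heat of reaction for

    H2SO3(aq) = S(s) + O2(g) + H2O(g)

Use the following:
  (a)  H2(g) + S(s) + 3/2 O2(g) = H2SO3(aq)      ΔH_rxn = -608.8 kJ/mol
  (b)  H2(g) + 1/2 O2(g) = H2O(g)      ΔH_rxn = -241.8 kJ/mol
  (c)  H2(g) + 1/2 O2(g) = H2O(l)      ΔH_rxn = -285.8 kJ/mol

(a) reversed: +608.8 kJ/mol
(b) as written: -241.8 kJ/mol
(c): not needed.
ΔH_rxn = (-1)·(-608.8) + (1)·(-241.8) = 367.0 kJ/mol

ΔH_rxn = 367.0 kJ/mol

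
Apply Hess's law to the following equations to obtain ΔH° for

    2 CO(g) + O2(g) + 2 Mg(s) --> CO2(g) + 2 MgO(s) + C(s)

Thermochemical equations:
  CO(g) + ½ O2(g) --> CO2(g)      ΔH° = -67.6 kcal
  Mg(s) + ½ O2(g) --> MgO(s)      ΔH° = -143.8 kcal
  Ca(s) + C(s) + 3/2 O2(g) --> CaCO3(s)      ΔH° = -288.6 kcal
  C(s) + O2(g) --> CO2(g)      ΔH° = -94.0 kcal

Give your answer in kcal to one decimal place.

ΔH° = -328.8 kcal

equation 1 × 2: (2)·(-67.6) = -135.2 kcal
equation 2 × 2: (2)·(-143.8) = -287.6 kcal
equation 3: not needed.
equation 4 reversed: +94.0 kcal
ΔH° = (-135.2) + (-287.6) + (+94.0) = -328.8 kcal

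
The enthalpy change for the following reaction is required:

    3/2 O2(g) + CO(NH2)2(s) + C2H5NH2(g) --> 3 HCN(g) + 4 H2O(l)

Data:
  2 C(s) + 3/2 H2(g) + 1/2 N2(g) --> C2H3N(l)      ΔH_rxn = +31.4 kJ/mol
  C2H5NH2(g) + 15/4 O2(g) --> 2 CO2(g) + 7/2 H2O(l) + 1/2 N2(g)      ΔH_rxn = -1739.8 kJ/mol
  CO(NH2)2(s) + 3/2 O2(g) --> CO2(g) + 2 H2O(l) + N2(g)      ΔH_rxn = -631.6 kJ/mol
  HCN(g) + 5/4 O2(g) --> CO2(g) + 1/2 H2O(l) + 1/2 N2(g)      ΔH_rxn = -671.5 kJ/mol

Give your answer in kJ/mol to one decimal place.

equation 1: not needed (H2(g) appears nowhere else).
equation 2 as written (C2H5NH2(g) already on the reactant side): -1739.8 kJ/mol
equation 3 as written (CO(NH2)2(s) already on the reactant side): -631.6 kJ/mol
equation 4 reversed and × 3 (HCN(g) must end up as a product; ×3 to match 3 HCN(g) in the target): (-3)·(-671.5) = +2014.5 kJ/mol
ΔH_rxn = (-1739.8) + (-631.6) + (+2014.5) = -356.9 kJ/mol

ΔH_rxn = -356.9 kJ/mol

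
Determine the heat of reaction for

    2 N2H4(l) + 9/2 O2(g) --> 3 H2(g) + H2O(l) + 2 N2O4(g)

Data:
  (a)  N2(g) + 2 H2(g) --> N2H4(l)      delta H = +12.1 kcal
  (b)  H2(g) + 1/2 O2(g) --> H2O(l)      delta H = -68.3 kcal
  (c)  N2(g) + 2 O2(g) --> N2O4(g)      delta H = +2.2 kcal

(a) reversed and × 2: (-2)·(+12.1) = -24.2 kcal
(b) as written: -68.3 kcal
(c) × 2: (2)·(+2.2) = +4.4 kcal
Since enthalpy is a state function, delta H = (-24.2) + (-68.3) + (+4.4) = -88.1 kcal

delta H = -88.1 kcal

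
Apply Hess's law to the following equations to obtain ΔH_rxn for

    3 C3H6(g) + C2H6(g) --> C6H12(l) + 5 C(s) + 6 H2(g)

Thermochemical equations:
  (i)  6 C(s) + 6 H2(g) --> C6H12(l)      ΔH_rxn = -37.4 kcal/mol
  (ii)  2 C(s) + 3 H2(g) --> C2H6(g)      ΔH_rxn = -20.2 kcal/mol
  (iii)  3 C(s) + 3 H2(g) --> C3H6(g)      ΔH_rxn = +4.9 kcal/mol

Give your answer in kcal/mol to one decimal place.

(i) as written: -37.4 kcal/mol
(ii) reversed: +20.2 kcal/mol
(iii) reversed and × 3: (-3)·(+4.9) = -14.7 kcal/mol
By Hess's law, ΔH_rxn = (1)·(-37.4) + (-1)·(-20.2) + (-3)·(+4.9) = -31.9 kcal/mol

ΔH_rxn = -31.9 kcal/mol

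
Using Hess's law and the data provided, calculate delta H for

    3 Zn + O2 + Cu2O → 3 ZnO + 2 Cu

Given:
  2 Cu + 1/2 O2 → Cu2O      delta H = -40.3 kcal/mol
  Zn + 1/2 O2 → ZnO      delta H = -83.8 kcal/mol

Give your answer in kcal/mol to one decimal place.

equation 1 reversed: +40.3 kcal/mol
equation 2 × 3: (3)·(-83.8) = -251.4 kcal/mol
Since enthalpy is a state function, delta H = (-1)·(-40.3) + (3)·(-83.8) = -211.1 kcal/mol

delta H = -211.1 kcal/mol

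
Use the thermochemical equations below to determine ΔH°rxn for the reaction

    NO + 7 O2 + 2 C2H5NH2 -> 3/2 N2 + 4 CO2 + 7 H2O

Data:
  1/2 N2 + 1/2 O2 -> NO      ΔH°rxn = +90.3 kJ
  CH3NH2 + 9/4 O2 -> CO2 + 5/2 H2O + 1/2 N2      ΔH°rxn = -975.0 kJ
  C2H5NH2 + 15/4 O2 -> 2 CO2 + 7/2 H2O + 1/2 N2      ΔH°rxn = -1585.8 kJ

equation 1 reversed: -90.3 kJ
equation 2: not needed.
equation 3 × 2: (2)·(-1585.8) = -3171.6 kJ
Summing the manipulated equations, ΔH°rxn = (-1)·(+90.3) + (2)·(-1585.8) = -3261.9 kJ

ΔH°rxn = -3261.9 kJ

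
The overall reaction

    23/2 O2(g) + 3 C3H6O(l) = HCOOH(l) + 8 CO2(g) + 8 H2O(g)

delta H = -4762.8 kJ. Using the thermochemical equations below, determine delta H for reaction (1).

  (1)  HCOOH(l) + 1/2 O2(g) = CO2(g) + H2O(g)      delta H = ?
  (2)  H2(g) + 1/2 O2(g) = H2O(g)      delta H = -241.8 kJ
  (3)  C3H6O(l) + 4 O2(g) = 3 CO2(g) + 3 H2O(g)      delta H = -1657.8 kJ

(1) reversed (reverse to put HCOOH(l) on the product side): contributes −x
(2): not needed (H2(g) appears nowhere else).
(3) × 3 (×3 to match 3 C3H6O(l) in the target): (3)·(-1657.8) = -4973.4 kJ
-4762.8 = (-4973.4) − x
x = (-4762.8 − (-4973.4)) / (-1) = -210.6 kJ

delta H = -210.6 kJ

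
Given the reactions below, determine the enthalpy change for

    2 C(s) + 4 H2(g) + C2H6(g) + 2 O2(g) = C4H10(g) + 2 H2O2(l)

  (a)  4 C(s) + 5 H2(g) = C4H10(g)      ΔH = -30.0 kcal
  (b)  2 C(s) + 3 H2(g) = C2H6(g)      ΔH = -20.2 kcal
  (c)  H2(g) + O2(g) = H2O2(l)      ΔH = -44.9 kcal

(a) as written (C4H10(g) already on the product side): -30.0 kcal
(b) reversed (reverse to put C2H6(g) on the reactant side): +20.2 kcal
(c) × 2 (×2 to match 2 H2O2(l) in the target): (2)·(-44.9) = -89.8 kcal
Combining the equations, ΔH = (-30.0) + (+20.2) + (-89.8) = -99.6 kcal

ΔH = -99.6 kcal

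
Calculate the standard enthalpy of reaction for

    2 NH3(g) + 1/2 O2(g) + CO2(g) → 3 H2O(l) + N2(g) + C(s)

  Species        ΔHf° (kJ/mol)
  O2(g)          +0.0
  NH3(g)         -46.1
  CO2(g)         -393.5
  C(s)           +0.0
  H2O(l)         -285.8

ΔHrxn = -371.7 kJ/mol

Products: 3·(-285.8) + 1·(+0.0) + 1·(+0.0) = -857.4
Reactants: 2·(-46.1) + 1/2·(+0.0) + 1·(-393.5) = -485.7
ΔHrxn = (-857.4) − (-485.7) = -371.7 kJ/mol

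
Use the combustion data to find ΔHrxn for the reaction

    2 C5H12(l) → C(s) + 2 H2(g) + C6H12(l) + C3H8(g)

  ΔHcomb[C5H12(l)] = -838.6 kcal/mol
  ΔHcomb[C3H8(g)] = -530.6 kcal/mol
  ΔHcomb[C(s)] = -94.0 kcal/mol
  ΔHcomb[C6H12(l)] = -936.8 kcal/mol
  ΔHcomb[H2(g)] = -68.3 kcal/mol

ΔHrxn = 20.8 kcal/mol

Using ΔH = Σ nΔHc°(reactants) − Σ nΔHc°(products):
= [2·(-838.6)] − [1·(-94.0) + 2·(-68.3) + 1·(-936.8) + 1·(-530.6)]
= 20.8 kcal/mol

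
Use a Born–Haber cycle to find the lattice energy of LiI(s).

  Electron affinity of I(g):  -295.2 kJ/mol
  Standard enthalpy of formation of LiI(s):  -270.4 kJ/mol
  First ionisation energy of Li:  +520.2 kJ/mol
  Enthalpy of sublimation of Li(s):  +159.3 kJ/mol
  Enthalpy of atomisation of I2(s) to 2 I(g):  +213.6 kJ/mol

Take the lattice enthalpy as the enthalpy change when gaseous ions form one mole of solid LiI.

ΔHf° = 1·ΔHsub + 1·(ΣIE) + 1/2·D(I2) + 1·EA + U
-270.4 = 1·(+159.3) + 1·(+520.2) + 1/2·(+213.6) + 1·(-295.2) + U
U = -270.4 − (+491.1) = -761.5 kJ/mol

U = -761.5 kJ/mol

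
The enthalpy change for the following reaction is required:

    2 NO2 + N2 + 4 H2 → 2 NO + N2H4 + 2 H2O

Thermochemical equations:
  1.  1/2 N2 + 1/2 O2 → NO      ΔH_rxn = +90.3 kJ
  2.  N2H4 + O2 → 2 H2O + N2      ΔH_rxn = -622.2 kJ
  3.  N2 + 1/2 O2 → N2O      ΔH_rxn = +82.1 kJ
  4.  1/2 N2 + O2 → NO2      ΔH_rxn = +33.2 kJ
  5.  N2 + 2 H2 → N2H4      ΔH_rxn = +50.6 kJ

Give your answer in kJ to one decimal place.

eq. 1 × 2: (2)·(+90.3) = +180.6 kJ
eq. 2 as written: -622.2 kJ
eq. 3: not needed.
eq. 4 reversed and × 2: (-2)·(+33.2) = -66.4 kJ
eq. 5 × 2: (2)·(+50.6) = +101.2 kJ
Since enthalpy is a state function, ΔH_rxn = (+180.6) + (-622.2) + (-66.4) + (+101.2) = -406.8 kJ

ΔH_rxn = -406.8 kJ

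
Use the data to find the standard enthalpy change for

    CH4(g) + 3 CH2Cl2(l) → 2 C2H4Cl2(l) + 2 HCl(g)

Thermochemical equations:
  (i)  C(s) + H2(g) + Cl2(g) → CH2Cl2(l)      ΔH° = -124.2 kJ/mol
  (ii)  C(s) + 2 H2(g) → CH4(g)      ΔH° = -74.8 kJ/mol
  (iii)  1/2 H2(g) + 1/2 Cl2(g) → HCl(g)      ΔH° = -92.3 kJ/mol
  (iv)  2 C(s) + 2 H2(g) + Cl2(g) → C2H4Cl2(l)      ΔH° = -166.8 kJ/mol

ΔH° = -70.8 kJ/mol

(i) reversed and × 3 (CH2Cl2(l) must end up as a reactant; scale by 3 for the 3 CH2Cl2(l)): (-3)·(-124.2) = +372.6 kJ/mol
(ii) reversed (reverse to put CH4(g) on the reactant side): +74.8 kJ/mol
(iii) × 2 (×2 to match 2 HCl(g) in the target): (2)·(-92.3) = -184.6 kJ/mol
(iv) × 2 (×2 to match 2 C2H4Cl2(l) in the target): (2)·(-166.8) = -333.6 kJ/mol
Combining the equations, ΔH° = (+372.6) + (+74.8) + (-184.6) + (-333.6) = -70.8 kJ/mol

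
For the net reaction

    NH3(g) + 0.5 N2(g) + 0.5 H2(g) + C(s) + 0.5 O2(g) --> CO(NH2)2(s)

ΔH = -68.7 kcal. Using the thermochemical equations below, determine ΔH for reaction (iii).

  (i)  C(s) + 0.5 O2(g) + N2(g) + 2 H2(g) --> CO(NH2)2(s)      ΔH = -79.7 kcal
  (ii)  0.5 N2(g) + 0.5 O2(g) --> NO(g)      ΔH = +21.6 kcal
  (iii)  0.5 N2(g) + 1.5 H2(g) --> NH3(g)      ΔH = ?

ΔH = -11.0 kcal

(i) as written (CO(NH2)2(s) already on the product side): -79.7 kcal
(ii): not needed (NO(g) appears nowhere else).
(iii) reversed (reverse to put NH3(g) on the reactant side): contributes −x
-68.7 = (-79.7) − x
x = (-68.7 − (-79.7)) / (-1) = -11.0 kcal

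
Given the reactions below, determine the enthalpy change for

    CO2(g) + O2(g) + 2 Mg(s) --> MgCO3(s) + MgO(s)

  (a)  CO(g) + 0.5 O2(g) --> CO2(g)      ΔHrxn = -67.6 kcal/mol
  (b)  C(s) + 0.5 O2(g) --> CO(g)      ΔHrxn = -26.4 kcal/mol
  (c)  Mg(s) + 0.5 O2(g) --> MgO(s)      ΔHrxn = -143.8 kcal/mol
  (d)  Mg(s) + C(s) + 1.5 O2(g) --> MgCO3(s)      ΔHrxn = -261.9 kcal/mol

ΔHrxn = -311.7 kcal/mol

(a) reversed (CO2(g) must end up as a reactant): +67.6 kcal/mol
(b) reversed: +26.4 kcal/mol
(c) as written (MgO(s) already on the product side): -143.8 kcal/mol
(d) as written (MgCO3(s) already on the product side): -261.9 kcal/mol
By Hess's law, ΔHrxn = (+67.6) + (+26.4) + (-143.8) + (-261.9) = -311.7 kcal/mol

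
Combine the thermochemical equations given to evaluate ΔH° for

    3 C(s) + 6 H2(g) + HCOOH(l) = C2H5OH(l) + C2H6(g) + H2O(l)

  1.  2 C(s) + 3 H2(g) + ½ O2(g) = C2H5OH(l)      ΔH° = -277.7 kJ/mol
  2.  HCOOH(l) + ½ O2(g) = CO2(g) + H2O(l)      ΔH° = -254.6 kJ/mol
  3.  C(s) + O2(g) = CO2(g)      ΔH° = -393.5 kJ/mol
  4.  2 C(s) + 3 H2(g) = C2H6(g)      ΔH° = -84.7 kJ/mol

eq. 1 as written: -277.7 kJ/mol
eq. 2 as written: -254.6 kJ/mol
eq. 3 reversed: +393.5 kJ/mol
eq. 4 as written: -84.7 kJ/mol
ΔH° = (1)·(-277.7) + (1)·(-254.6) + (-1)·(-393.5) + (1)·(-84.7) = -223.5 kJ/mol

ΔH° = -223.5 kJ/mol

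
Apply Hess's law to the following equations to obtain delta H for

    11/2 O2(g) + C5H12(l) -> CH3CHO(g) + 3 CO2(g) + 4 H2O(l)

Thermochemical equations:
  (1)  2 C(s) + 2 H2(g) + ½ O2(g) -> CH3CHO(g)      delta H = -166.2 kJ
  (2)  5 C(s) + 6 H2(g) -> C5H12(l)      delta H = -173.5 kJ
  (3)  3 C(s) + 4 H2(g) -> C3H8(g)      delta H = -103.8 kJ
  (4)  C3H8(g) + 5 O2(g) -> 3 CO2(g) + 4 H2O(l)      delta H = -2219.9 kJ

delta H = -2316.4 kJ

(1) as written (CH3CHO(g) already on the product side): -166.2 kJ
(2) reversed (C5H12(l) must end up as a reactant): +173.5 kJ
(3) as written: -103.8 kJ
(4) as written (CO2(g) already on the product side): -2219.9 kJ
Combining the equations, delta H = (1)·(-166.2) + (-1)·(-173.5) + (1)·(-103.8) + (1)·(-2219.9) = -2316.4 kJ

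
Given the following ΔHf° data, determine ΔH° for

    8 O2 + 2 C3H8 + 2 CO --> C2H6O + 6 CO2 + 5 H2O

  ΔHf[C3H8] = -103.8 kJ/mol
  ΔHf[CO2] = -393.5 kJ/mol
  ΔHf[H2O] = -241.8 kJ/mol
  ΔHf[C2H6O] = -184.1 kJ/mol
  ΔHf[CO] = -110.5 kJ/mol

Products: 1·(-184.1) + 6·(-393.5) + 5·(-241.8) = -3754.1
Reactants: 8·(+0.0) + 2·(-103.8) + 2·(-110.5) = -428.6
ΔH° = (-3754.1) − (-428.6) = -3325.5 kJ/mol

ΔH° = -3325.5 kJ/mol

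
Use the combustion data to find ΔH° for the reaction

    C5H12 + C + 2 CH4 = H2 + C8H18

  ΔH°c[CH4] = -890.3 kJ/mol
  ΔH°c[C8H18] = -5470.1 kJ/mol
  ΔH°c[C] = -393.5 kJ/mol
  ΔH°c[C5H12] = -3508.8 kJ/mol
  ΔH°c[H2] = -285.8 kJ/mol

ΔH° = 73.0 kJ/mol

With combustion enthalpies, reactants minus products:
= [1·(-3508.8) + 1·(-393.5) + 2·(-890.3)] − [1·(-285.8) + 1·(-5470.1)]
= 73.0 kJ/mol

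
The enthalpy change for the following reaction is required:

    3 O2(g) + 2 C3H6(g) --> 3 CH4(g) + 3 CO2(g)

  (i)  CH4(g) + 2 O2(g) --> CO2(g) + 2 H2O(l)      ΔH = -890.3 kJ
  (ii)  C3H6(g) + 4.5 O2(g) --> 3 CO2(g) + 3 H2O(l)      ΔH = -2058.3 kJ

(i) reversed and × 3 (reverse to put CH4(g) on the product side; ×3 to match 3 CH4(g) in the target): (-3)·(-890.3) = +2670.9 kJ
(ii) × 2 (×2 to match 2 C3H6(g) in the target): (2)·(-2058.3) = -4116.6 kJ
Since enthalpy is a state function, ΔH = (+2670.9) + (-4116.6) = -1445.7 kJ

ΔH = -1445.7 kJ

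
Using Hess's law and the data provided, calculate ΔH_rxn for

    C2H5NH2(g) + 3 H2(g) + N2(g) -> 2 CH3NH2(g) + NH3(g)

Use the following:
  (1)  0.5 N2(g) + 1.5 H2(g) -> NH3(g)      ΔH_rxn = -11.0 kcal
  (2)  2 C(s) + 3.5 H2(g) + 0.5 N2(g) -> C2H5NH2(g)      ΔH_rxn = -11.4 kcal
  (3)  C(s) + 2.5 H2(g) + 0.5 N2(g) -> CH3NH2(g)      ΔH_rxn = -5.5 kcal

(1) as written (NH3(g) already on the product side): -11.0 kcal
(2) reversed (reverse to put C2H5NH2(g) on the reactant side): +11.4 kcal
(3) × 2 (scale by 2 for the 2 CH3NH2(g)): (2)·(-5.5) = -11.0 kcal
Since enthalpy is a state function, ΔH_rxn = (-11.0) + (+11.4) + (-11.0) = -10.6 kcal

ΔH_rxn = -10.6 kcal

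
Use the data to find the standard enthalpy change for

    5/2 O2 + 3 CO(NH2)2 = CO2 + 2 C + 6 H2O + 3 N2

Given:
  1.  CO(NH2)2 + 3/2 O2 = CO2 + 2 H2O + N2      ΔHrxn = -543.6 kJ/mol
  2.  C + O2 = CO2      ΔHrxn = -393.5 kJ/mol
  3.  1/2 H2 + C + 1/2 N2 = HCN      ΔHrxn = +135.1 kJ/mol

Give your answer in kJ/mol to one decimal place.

eq. 1 × 3: (3)·(-543.6) = -1630.8 kJ/mol
eq. 2 reversed and × 2: (-2)·(-393.5) = +787.0 kJ/mol
eq. 3: not needed.
ΔHrxn = (-1630.8) + (+787.0) = -843.8 kJ/mol

ΔHrxn = -843.8 kJ/mol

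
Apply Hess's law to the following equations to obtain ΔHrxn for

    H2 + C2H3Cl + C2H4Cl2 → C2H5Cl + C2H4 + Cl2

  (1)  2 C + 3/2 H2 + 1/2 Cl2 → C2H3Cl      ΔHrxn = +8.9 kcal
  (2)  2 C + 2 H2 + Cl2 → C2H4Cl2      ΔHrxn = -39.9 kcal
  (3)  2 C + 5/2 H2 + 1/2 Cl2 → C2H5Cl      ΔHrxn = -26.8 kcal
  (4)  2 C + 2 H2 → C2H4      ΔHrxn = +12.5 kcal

(1) reversed (C2H3Cl must end up as a reactant): -8.9 kcal
(2) reversed (C2H4Cl2 must end up as a reactant): +39.9 kcal
(3) as written (C2H5Cl already on the product side): -26.8 kcal
(4) as written (C2H4 already on the product side): +12.5 kcal
Since enthalpy is a state function, ΔHrxn = (-1)·(+8.9) + (-1)·(-39.9) + (1)·(-26.8) + (1)·(+12.5) = 16.7 kcal

ΔHrxn = 16.7 kcal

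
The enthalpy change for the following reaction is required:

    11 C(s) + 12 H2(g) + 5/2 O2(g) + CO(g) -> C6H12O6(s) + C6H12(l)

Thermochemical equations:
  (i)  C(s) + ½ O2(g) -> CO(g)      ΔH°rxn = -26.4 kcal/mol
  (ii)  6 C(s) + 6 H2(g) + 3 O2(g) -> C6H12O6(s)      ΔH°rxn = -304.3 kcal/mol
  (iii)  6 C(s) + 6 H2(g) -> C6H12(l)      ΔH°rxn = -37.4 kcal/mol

ΔH°rxn = -315.3 kcal/mol

(i) reversed: +26.4 kcal/mol
(ii) as written: -304.3 kcal/mol
(iii) as written: -37.4 kcal/mol
Since enthalpy is a state function, ΔH°rxn = (-1)·(-26.4) + (1)·(-304.3) + (1)·(-37.4) = -315.3 kcal/mol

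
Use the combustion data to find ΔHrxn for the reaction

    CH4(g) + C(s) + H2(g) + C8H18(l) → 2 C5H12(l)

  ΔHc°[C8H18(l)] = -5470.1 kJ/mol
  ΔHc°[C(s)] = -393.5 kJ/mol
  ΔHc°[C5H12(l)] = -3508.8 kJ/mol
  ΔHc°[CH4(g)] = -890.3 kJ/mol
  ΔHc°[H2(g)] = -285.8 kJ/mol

ΔHrxn = -22.1 kJ/mol

With combustion enthalpies, reactants minus products:
= [1·(-890.3) + 1·(-393.5) + 1·(-285.8) + 1·(-5470.1)] − [2·(-3508.8)]
= -22.1 kJ/mol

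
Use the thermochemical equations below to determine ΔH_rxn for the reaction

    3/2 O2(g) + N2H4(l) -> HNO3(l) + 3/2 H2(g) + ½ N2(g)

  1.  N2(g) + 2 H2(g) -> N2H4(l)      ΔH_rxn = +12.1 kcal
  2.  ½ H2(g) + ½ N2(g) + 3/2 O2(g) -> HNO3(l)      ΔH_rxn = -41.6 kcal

ΔH_rxn = -53.7 kcal

eq. 1 reversed: -12.1 kcal
eq. 2 as written: -41.6 kcal
ΔH_rxn = (-12.1) + (-41.6) = -53.7 kcal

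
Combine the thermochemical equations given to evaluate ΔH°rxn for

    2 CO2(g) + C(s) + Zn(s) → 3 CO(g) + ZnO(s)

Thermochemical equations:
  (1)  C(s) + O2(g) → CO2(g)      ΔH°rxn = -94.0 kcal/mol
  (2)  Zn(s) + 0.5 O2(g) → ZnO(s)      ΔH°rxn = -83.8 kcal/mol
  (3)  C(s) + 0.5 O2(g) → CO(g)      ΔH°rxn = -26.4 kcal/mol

(1) reversed and × 2 (CO2(g) must end up as a reactant; ×2 to match 2 CO2(g) in the target): (-2)·(-94.0) = +188.0 kcal/mol
(2) as written (ZnO(s) already on the product side): -83.8 kcal/mol
(3) × 3 (scale by 3 for the 3 CO(g)): (3)·(-26.4) = -79.2 kcal/mol
Combining the equations, ΔH°rxn = (+188.0) + (-83.8) + (-79.2) = 25.0 kcal/mol

ΔH°rxn = 25.0 kcal/mol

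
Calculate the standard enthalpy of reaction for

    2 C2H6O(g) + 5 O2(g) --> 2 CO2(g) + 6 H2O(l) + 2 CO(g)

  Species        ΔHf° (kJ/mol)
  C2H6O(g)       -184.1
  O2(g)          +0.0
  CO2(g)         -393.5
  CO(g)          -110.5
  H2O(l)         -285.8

Products: 2·(-393.5) + 6·(-285.8) + 2·(-110.5) = -2722.8
Reactants: 2·(-184.1) + 5·(+0.0) = -368.2
ΔH°rxn = (-2722.8) − (-368.2) = -2354.6 kJ/mol

ΔH°rxn = -2354.6 kJ/mol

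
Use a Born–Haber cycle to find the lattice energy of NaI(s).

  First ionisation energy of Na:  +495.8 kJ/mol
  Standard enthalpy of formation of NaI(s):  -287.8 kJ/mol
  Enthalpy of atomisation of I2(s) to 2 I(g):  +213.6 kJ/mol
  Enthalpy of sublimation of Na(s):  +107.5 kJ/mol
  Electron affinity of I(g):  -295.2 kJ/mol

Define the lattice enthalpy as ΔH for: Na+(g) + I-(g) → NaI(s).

U = -702.7 kJ/mol

ΔHf° = 1·ΔHsub + 1·(ΣIE) + 1/2·D(I2) + 1·EA + U
-287.8 = 1·(+107.5) + 1·(+495.8) + 1/2·(+213.6) + 1·(-295.2) + U
U = -287.8 − (+414.9) = -702.7 kJ/mol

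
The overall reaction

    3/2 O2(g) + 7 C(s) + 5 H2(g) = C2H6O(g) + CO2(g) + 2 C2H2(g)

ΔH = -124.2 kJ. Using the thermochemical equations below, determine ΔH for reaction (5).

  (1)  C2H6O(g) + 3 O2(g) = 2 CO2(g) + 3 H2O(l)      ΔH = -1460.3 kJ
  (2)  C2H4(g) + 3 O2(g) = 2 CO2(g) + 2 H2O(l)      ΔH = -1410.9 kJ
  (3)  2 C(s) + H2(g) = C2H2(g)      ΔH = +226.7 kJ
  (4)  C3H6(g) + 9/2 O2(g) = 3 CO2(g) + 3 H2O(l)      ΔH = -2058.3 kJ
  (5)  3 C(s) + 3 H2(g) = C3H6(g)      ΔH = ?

ΔH = 20.4 kJ

(1) reversed: +1460.3 kJ
(2): not needed.
(3) × 2: (2)·(+226.7) = +453.4 kJ
(4) as written: -2058.3 kJ
(5) as written: contributes x
-124.2 = (+1460.3) + (+453.4) + (-2058.3) + x
x = (-124.2 − (-144.6)) / (1) = 20.4 kJ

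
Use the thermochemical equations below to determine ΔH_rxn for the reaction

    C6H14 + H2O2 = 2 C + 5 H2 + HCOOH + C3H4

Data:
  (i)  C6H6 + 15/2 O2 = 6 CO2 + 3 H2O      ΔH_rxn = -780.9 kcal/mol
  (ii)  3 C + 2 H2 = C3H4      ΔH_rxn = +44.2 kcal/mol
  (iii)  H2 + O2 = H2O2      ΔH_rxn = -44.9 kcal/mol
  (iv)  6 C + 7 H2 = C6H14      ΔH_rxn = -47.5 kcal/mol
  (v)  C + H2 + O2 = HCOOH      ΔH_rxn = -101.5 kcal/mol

ΔH_rxn = 35.1 kcal/mol

(i): not needed (H2O appears nowhere else).
(ii) as written (C3H4 already on the product side): +44.2 kcal/mol
(iii) reversed (reverse to put H2O2 on the reactant side): +44.9 kcal/mol
(iv) reversed (C6H14 must end up as a reactant): +47.5 kcal/mol
(v) as written (HCOOH already on the product side): -101.5 kcal/mol
By Hess's law, ΔH_rxn = (1)·(+44.2) + (-1)·(-44.9) + (-1)·(-47.5) + (1)·(-101.5) = 35.1 kcal/mol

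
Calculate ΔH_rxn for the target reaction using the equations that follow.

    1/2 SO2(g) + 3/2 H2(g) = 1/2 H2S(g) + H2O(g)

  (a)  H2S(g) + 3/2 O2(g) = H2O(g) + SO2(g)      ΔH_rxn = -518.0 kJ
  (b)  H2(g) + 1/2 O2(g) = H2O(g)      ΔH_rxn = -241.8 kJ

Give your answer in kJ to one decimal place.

ΔH_rxn = -103.7 kJ

(a) reversed and × 1/2: (-1/2)·(-518.0) = +259.0 kJ
(b) × 3/2: (3/2)·(-241.8) = -362.7 kJ
Since enthalpy is a state function, ΔH_rxn = (+259.0) + (-362.7) = -103.7 kJ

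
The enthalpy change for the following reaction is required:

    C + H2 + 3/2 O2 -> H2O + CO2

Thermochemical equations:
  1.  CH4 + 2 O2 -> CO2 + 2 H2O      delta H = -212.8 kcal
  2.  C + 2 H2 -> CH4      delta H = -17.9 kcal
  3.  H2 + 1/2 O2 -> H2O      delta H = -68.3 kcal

delta H = -162.4 kcal

eq. 1 as written (CO2 already on the product side): -212.8 kcal
eq. 2 as written (C already on the reactant side): -17.9 kcal
eq. 3 reversed: +68.3 kcal
delta H = (-212.8) + (-17.9) + (+68.3) = -162.4 kcal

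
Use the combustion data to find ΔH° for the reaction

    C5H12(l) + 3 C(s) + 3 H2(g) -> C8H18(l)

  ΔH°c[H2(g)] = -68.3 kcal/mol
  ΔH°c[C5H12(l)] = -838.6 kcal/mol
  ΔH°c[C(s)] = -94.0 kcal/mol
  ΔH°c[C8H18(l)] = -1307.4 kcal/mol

Using ΔH = Σ nΔHc°(reactants) − Σ nΔHc°(products):
= [1·(-838.6) + 3·(-94.0) + 3·(-68.3)] − [1·(-1307.4)]
= -18.1 kcal/mol

ΔH° = -18.1 kcal/mol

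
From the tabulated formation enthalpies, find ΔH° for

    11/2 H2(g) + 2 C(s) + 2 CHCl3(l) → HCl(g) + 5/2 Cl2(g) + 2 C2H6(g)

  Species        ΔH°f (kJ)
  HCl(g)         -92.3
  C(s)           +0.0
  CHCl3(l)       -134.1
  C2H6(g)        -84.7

Products: 1·(-92.3) + 5/2·(+0.0) + 2·(-84.7) = -261.7
Reactants: 11/2·(+0.0) + 2·(+0.0) + 2·(-134.1) = -268.2
ΔH° = (-261.7) − (-268.2) = 6.5 kJ

ΔH° = 6.5 kJ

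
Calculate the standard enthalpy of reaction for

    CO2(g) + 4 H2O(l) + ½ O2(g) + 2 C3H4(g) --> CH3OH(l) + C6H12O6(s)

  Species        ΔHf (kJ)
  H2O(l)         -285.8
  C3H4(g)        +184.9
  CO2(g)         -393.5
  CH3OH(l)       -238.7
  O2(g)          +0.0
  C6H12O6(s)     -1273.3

Products: 1·(-238.7) + 1·(-1273.3) = -1512.0
Reactants: 1·(-393.5) + 4·(-285.8) + 1/2·(+0.0) + 2·(+184.9) = -1166.9
ΔH°rxn = (-1512.0) − (-1166.9) = -345.1 kJ

ΔH°rxn = -345.1 kJ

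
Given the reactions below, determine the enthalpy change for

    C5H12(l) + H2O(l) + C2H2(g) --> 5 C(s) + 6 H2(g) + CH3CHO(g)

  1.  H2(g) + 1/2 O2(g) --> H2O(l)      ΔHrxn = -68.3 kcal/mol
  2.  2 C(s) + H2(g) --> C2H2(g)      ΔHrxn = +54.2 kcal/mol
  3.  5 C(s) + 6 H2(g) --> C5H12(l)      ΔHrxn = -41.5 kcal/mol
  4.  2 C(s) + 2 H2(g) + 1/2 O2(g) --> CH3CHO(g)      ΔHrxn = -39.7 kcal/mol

ΔHrxn = 15.9 kcal/mol

eq. 1 reversed: +68.3 kcal/mol
eq. 2 reversed: -54.2 kcal/mol
eq. 3 reversed: +41.5 kcal/mol
eq. 4 as written: -39.7 kcal/mol
ΔHrxn = (-1)·(-68.3) + (-1)·(+54.2) + (-1)·(-41.5) + (1)·(-39.7) = 15.9 kcal/mol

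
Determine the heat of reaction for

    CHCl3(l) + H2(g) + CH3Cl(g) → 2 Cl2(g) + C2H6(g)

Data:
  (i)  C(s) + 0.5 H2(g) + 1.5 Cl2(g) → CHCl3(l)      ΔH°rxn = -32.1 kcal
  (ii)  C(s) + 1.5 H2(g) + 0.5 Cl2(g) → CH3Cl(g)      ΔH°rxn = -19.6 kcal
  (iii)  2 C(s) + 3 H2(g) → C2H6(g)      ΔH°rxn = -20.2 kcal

(i) reversed (reverse to put CHCl3(l) on the reactant side): +32.1 kcal
(ii) reversed (CH3Cl(g) must end up as a reactant): +19.6 kcal
(iii) as written (C2H6(g) already on the product side): -20.2 kcal
ΔH°rxn = (+32.1) + (+19.6) + (-20.2) = 31.5 kcal

ΔH°rxn = 31.5 kcal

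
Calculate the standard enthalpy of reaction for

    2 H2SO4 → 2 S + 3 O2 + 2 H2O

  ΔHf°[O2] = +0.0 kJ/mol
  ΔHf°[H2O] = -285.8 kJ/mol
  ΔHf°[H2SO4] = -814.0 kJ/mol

Products: 2·(+0.0) + 3·(+0.0) + 2·(-285.8) = -571.6
Reactants: 2·(-814.0) = -1628.0
ΔH°rxn = (-571.6) − (-1628.0) = 1056.4 kJ/mol

ΔH°rxn = 1056.4 kJ/mol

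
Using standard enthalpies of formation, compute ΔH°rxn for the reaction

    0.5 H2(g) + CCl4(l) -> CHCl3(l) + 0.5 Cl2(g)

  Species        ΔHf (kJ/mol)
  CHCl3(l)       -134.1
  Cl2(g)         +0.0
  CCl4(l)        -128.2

Products: 1·(-134.1) + 1/2·(+0.0) = -134.1
Reactants: 1/2·(+0.0) + 1·(-128.2) = -128.2
ΔH°rxn = (-134.1) − (-128.2) = -5.9 kJ/mol

ΔH°rxn = -5.9 kJ/mol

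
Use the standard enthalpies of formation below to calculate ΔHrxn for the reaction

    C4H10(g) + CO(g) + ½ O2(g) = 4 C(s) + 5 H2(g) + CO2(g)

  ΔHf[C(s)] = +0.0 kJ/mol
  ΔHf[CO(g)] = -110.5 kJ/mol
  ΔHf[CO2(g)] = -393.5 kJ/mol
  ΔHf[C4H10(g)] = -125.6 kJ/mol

Products: 4·(+0.0) + 5·(+0.0) + 1·(-393.5) = -393.5
Reactants: 1·(-125.6) + 1·(-110.5) + 1/2·(+0.0) = -236.1
ΔHrxn = (-393.5) − (-236.1) = -157.4 kJ/mol

ΔHrxn = -157.4 kJ/mol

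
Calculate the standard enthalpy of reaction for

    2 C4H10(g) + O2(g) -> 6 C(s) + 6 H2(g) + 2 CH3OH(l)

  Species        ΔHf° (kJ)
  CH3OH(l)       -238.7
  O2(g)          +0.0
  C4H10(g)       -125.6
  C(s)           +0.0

ΔH° = -226.2 kJ

Products: 6·(+0.0) + 6·(+0.0) + 2·(-238.7) = -477.4
Reactants: 2·(-125.6) + 1·(+0.0) = -251.2
ΔH° = (-477.4) − (-251.2) = -226.2 kJ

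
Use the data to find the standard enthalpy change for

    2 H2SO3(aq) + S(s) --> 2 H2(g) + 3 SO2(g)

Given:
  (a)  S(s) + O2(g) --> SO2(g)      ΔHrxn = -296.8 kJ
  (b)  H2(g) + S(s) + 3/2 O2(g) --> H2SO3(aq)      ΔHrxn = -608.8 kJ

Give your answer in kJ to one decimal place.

ΔHrxn = 327.2 kJ

(a) × 3: (3)·(-296.8) = -890.4 kJ
(b) reversed and × 2: (-2)·(-608.8) = +1217.6 kJ
Since enthalpy is a state function, ΔHrxn = (3)·(-296.8) + (-2)·(-608.8) = 327.2 kJ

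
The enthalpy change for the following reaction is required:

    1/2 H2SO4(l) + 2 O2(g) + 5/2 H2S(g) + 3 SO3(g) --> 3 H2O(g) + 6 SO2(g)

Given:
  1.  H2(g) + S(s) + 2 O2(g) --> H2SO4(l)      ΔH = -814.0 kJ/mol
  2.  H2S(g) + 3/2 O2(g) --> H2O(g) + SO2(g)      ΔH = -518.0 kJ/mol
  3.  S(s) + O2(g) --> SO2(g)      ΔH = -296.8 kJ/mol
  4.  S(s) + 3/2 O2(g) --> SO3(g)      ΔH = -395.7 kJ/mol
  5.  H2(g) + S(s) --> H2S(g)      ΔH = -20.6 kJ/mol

eq. 1 reversed and × 1/2 (H2SO4(l) must end up as a reactant; scale by 1/2 for the 1/2 H2SO4(l)): (-1/2)·(-814.0) = +407.0 kJ/mol
eq. 2 × 3 (scale by 3 for the 3 H2O(g)): (3)·(-518.0) = -1554.0 kJ/mol
eq. 3 × 3: (3)·(-296.8) = -890.4 kJ/mol
eq. 4 reversed and × 3 (reverse to put SO3(g) on the reactant side; ×3 to match 3 SO3(g) in the target): (-3)·(-395.7) = +1187.1 kJ/mol
eq. 5 × 1/2: (1/2)·(-20.6) = -10.3 kJ/mol
ΔH = (+407.0) + (-1554.0) + (-890.4) + (+1187.1) + (-10.3) = -860.6 kJ/mol

ΔH = -860.6 kJ/mol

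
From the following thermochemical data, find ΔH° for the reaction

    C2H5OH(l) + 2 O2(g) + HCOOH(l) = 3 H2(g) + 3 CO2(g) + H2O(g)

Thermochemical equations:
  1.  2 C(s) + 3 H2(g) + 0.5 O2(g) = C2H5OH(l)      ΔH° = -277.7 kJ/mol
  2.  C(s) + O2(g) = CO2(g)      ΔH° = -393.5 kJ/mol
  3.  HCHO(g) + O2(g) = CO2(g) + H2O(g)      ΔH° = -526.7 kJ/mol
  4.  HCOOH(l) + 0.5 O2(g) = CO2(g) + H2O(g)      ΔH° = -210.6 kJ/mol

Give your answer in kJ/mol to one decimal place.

eq. 1 reversed (C2H5OH(l) must end up as a reactant): +277.7 kJ/mol
eq. 2 × 2: (2)·(-393.5) = -787.0 kJ/mol
eq. 3: not needed (HCHO(g) appears nowhere else).
eq. 4 as written (HCOOH(l) already on the reactant side): -210.6 kJ/mol
By Hess's law, ΔH° = (-1)·(-277.7) + (2)·(-393.5) + (1)·(-210.6) = -719.9 kJ/mol

ΔH° = -719.9 kJ/mol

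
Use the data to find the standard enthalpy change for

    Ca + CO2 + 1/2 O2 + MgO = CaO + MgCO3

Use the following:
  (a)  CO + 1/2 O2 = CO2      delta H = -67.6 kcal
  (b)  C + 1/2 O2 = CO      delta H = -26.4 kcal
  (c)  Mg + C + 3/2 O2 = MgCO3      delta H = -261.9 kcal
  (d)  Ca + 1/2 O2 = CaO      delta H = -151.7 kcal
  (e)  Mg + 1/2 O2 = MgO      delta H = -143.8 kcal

(a) reversed (reverse to put CO2 on the reactant side): +67.6 kcal
(b) reversed: +26.4 kcal
(c) as written (MgCO3 already on the product side): -261.9 kcal
(d) as written (CaO already on the product side): -151.7 kcal
(e) reversed (reverse to put MgO on the reactant side): +143.8 kcal
Since enthalpy is a state function, delta H = (-1)·(-67.6) + (-1)·(-26.4) + (1)·(-261.9) + (1)·(-151.7) + (-1)·(-143.8) = -175.8 kcal

delta H = -175.8 kcal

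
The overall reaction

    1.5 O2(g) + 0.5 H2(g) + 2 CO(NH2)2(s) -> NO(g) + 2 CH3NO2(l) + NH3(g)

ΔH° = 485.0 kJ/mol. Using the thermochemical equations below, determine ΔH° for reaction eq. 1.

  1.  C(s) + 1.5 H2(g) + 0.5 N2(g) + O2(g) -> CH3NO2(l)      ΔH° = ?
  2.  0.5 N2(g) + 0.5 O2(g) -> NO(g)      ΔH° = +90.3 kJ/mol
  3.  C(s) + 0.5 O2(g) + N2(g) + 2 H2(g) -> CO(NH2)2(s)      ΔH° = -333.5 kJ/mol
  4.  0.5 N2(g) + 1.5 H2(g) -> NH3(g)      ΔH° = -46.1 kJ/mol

eq. 1 × 2: contributes 2·x
eq. 2 as written: +90.3 kJ/mol
eq. 3 reversed and × 2: (-2)·(-333.5) = +667.0 kJ/mol
eq. 4 as written: -46.1 kJ/mol
+485.0 = (+90.3) + (+667.0) + (-46.1) + 2·x
x = (+485.0 − (+711.2)) / (2) = -113.1 kJ/mol

ΔH° = -113.1 kJ/mol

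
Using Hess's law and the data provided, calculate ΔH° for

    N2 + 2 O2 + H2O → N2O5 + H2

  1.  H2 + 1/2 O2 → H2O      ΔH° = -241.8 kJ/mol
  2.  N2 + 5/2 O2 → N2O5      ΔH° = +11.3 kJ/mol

eq. 1 reversed (reverse to put H2O on the reactant side): +241.8 kJ/mol
eq. 2 as written (N2O5 already on the product side): +11.3 kJ/mol
Summing the manipulated equations, ΔH° = (+241.8) + (+11.3) = 253.1 kJ/mol

ΔH° = 253.1 kJ/mol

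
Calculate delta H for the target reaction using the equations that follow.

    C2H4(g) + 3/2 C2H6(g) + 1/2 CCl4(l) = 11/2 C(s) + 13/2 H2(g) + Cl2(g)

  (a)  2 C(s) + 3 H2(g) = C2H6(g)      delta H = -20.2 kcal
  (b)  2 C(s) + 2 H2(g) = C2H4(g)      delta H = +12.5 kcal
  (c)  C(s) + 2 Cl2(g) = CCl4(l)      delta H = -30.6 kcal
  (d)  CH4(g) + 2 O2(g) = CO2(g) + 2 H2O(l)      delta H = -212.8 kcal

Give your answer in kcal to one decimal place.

(a) reversed and × 3/2: (-3/2)·(-20.2) = +30.3 kcal
(b) reversed: -12.5 kcal
(c) reversed and × 1/2: (-1/2)·(-30.6) = +15.3 kcal
(d): not needed.
Since enthalpy is a state function, delta H = (-3/2)·(-20.2) + (-1)·(+12.5) + (-1/2)·(-30.6) = 33.1 kcal

delta H = 33.1 kcal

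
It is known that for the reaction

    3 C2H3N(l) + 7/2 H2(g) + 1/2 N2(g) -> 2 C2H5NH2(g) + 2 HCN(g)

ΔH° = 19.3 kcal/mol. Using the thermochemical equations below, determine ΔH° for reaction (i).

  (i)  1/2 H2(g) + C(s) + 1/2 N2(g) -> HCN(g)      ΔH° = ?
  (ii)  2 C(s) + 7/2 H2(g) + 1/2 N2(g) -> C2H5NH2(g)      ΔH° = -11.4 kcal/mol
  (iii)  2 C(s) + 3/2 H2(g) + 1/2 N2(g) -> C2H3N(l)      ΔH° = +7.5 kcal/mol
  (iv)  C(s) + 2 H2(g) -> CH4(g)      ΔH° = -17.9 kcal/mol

ΔH° = 32.3 kcal/mol

(i) × 2: contributes 2·x
(ii) × 2: (2)·(-11.4) = -22.8 kcal/mol
(iii) reversed and × 3: (-3)·(+7.5) = -22.5 kcal/mol
(iv): not needed.
+19.3 = (-22.8) + (-22.5) + 2·x
x = (+19.3 − (-45.3)) / (2) = 32.3 kcal/mol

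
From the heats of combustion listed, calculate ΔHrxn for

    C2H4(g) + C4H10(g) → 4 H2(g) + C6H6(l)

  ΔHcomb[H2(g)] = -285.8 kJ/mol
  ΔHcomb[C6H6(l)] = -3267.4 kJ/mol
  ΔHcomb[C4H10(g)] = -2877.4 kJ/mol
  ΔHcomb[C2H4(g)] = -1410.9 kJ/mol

Using ΔH = Σ nΔHc°(reactants) − Σ nΔHc°(products):
= [1·(-1410.9) + 1·(-2877.4)] − [4·(-285.8) + 1·(-3267.4)]
= 122.3 kJ/mol

ΔHrxn = 122.3 kJ/mol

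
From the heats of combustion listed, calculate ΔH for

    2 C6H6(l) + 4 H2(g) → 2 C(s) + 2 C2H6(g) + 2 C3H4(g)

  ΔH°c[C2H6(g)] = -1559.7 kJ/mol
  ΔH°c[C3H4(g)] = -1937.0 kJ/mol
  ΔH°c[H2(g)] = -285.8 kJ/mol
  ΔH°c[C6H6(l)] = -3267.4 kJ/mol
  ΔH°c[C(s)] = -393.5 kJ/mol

With combustion enthalpies, reactants minus products:
= [2·(-3267.4) + 4·(-285.8)] − [2·(-393.5) + 2·(-1559.7) + 2·(-1937.0)]
= 102.4 kJ/mol

ΔH = 102.4 kJ/mol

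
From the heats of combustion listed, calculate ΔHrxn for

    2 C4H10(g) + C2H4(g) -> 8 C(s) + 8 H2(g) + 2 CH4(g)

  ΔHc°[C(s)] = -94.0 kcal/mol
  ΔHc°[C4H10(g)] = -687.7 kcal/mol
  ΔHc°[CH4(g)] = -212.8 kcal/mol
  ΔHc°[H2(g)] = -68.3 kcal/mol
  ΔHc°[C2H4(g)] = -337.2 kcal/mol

Using ΔH = Σ nΔHc°(reactants) − Σ nΔHc°(products):
= [2·(-687.7) + 1·(-337.2)] − [8·(-94.0) + 8·(-68.3) + 2·(-212.8)]
= 11.4 kcal/mol

ΔHrxn = 11.4 kcal/mol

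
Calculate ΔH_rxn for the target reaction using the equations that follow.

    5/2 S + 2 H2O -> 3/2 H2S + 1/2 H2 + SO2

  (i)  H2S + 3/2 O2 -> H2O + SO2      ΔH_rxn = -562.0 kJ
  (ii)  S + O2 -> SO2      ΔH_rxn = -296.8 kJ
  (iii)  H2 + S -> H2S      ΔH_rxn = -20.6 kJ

(i) reversed and × 2: (-2)·(-562.0) = +1124.0 kJ
(ii) × 3: (3)·(-296.8) = -890.4 kJ
(iii) reversed and × 1/2: (-1/2)·(-20.6) = +10.3 kJ
Combining the equations, ΔH_rxn = (-2)·(-562.0) + (3)·(-296.8) + (-1/2)·(-20.6) = 243.9 kJ

ΔH_rxn = 243.9 kJ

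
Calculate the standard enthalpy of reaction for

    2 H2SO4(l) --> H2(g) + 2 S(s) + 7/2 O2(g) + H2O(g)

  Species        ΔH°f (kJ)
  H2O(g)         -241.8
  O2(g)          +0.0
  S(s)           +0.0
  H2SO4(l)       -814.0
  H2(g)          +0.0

ΔH°rxn = 1386.2 kJ

Products: 1·(+0.0) + 2·(+0.0) + 7/2·(+0.0) + 1·(-241.8) = -241.8
Reactants: 2·(-814.0) = -1628.0
ΔH°rxn = (-241.8) − (-1628.0) = 1386.2 kJ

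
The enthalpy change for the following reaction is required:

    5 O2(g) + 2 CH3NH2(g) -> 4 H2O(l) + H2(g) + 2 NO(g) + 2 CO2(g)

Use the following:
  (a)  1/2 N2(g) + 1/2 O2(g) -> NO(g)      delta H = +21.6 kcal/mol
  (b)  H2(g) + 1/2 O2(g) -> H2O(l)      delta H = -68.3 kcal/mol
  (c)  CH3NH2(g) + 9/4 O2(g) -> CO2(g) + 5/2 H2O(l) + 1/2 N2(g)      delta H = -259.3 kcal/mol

(a) × 2 (×2 to match 2 NO(g) in the target): (2)·(+21.6) = +43.2 kcal/mol
(b) reversed (reverse to put H2(g) on the product side): +68.3 kcal/mol
(c) × 2 (scale by 2 for the 2 CH3NH2(g)): (2)·(-259.3) = -518.6 kcal/mol
delta H = (2)·(+21.6) + (-1)·(-68.3) + (2)·(-259.3) = -407.1 kcal/mol

delta H = -407.1 kcal/mol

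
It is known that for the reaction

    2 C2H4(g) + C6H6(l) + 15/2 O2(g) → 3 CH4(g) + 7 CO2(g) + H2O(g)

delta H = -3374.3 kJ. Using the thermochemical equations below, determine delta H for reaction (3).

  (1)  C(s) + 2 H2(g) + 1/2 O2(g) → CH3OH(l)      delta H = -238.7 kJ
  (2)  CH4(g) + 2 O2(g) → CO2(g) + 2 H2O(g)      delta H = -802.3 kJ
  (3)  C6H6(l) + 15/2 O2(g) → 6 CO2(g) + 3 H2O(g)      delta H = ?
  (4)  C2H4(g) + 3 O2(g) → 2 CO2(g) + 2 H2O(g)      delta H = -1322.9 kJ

(1): not needed.
(2) reversed and × 3: (-3)·(-802.3) = +2406.9 kJ
(3) as written: contributes x
(4) × 2: (2)·(-1322.9) = -2645.8 kJ
-3374.3 = (+2406.9) + (-2645.8) + x
x = (-3374.3 − (-238.9)) / (1) = -3135.4 kJ

delta H = -3135.4 kJ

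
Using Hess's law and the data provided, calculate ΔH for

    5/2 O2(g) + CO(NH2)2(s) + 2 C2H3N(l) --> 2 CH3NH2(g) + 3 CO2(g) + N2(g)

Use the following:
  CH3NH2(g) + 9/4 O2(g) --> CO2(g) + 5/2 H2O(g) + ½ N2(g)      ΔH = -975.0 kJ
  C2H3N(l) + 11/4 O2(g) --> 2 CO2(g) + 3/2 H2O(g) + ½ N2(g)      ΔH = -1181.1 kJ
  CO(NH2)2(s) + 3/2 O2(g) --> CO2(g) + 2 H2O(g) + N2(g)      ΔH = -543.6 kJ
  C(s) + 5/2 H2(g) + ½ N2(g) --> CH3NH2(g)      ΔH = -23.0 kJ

equation 1 reversed and × 2: (-2)·(-975.0) = +1950.0 kJ
equation 2 × 2 (×2 to match 2 C2H3N(l) in the target): (2)·(-1181.1) = -2362.2 kJ
equation 3 as written (CO(NH2)2(s) already on the reactant side): -543.6 kJ
equation 4: not needed (C(s) appears nowhere else).
Combining the equations, ΔH = (-2)·(-975.0) + (2)·(-1181.1) + (1)·(-543.6) = -955.8 kJ

ΔH = -955.8 kJ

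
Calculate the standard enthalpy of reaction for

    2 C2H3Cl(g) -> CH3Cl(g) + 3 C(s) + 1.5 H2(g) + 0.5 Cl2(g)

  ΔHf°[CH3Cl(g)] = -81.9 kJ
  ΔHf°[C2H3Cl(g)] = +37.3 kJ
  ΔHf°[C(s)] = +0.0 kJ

Products: 1·(-81.9) + 3·(+0.0) + 3/2·(+0.0) + 1/2·(+0.0) = -81.9
Reactants: 2·(+37.3) = +74.6
ΔHrxn = (-81.9) − (+74.6) = -156.5 kJ

ΔHrxn = -156.5 kJ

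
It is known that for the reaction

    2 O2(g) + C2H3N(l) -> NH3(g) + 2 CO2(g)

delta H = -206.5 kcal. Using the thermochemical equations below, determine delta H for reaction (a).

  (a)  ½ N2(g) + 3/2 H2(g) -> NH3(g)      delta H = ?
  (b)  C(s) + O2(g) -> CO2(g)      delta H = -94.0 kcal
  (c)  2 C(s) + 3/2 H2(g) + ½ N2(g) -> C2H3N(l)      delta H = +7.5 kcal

delta H = -11.0 kcal

(a) as written: contributes x
(b) × 2: (2)·(-94.0) = -188.0 kcal
(c) reversed: -7.5 kcal
-206.5 = (-188.0) + (-7.5) + x
x = (-206.5 − (-195.5)) / (1) = -11.0 kcal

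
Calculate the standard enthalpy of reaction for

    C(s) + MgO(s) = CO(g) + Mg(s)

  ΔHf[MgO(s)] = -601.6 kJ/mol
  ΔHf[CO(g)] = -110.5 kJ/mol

ΔH° = 491.1 kJ/mol

ΔH°rxn = Σ nΔHf°(products) − Σ nΔHf°(reactants).
Products: 1·(-110.5) + 1·(+0.0) = -110.5
Reactants: 1·(+0.0) + 1·(-601.6) = -601.6
ΔH° = (-110.5) − (-601.6) = 491.1 kJ/mol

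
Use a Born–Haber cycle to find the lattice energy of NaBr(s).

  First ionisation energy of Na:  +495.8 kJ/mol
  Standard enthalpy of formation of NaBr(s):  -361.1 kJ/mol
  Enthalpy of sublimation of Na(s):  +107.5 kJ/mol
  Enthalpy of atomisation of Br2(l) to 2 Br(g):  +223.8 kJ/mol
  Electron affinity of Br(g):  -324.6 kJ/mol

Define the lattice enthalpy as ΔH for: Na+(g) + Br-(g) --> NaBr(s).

U = -751.7 kJ/mol

ΔHf° = 1·ΔHsub + 1·(ΣIE) + 1/2·D(Br2) + 1·EA + U
-361.1 = 1·(+107.5) + 1·(+495.8) + 1/2·(+223.8) + 1·(-324.6) + U
U = -361.1 − (+390.6) = -751.7 kJ/mol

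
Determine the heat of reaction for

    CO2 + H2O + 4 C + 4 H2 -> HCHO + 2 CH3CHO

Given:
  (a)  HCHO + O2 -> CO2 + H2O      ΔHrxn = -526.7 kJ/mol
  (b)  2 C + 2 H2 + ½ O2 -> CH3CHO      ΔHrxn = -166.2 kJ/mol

ΔHrxn = 194.3 kJ/mol

(a) reversed (reverse to put HCHO on the product side): +526.7 kJ/mol
(b) × 2 (×2 to match 2 CH3CHO in the target): (2)·(-166.2) = -332.4 kJ/mol
By Hess's law, ΔHrxn = (-1)·(-526.7) + (2)·(-166.2) = 194.3 kJ/mol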